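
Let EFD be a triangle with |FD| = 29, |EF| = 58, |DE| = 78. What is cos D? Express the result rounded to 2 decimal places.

cos D ≈ 0.79

By the law of cosines, cos D = (|FD|² + |DE|² − |EF|²) / (2·|FD|·|DE|) ≈ 0.78714, so ∠D ≈ 38.08°.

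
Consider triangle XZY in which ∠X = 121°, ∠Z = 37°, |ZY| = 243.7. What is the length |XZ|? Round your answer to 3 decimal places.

106.504

The third angle is ∠Y = 180° − ∠X − ∠Z = 22.00°.
Law of sines: |XZ| = |ZY|·sin Y/sin X ≈ 106.5.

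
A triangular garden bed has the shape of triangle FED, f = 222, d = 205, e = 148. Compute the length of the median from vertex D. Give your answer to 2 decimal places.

158.39

Median from D: ½√(2·f² + 2·e² − d²) ≈ 158.39.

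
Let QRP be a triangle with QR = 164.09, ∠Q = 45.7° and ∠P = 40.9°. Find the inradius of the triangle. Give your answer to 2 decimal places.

The third angle is ∠R = 180° − ∠P − ∠Q = 93.40°.
Law of sines: RP = QR·sin Q/sin P ≈ 179.37.
Law of sines: PQ = QR·sin R/sin P ≈ 250.18.
Area = ½·QR·RP·sin R ≈ 14690.
Semiperimeter s = (179.37+250.18+164.09)/2 = 296.82.
Inradius = area/s = 14690/296.82 ≈ 49.492.

r ≈ 49.49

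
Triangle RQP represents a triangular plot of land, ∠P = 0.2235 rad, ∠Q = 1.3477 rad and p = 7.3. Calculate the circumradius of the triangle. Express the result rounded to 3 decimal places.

16.468

The third angle is ∠R = π − ∠Q − ∠P = 1.5704 rad.
Law of sines: r = p·sin R/sin P ≈ 32.936.
Law of sines: q = p·sin Q/sin P ≈ 32.119.
Circumradius = p/(2 sin P) ≈ 16.468.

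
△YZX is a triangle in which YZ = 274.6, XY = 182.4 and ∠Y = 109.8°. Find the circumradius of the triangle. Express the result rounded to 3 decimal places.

By the law of cosines, ZX² = XY² + YZ² − 2·XY·YZ·cos Y = 1.4261e+05, so ZX ≈ 377.63.
Area = ½·XY·YZ·sin Y ≈ 23563.
Circumradius = ZX/(2 sin Y) ≈ 200.68.

R ≈ 200.681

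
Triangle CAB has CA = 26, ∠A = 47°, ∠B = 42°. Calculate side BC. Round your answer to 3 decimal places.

28.418

The third angle is ∠C = 180° − ∠A − ∠B = 91.00°.
Law of sines: BC = CA·sin A/sin B ≈ 28.418.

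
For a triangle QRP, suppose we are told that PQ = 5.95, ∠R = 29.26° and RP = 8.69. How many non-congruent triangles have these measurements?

RP·sin R = 8.69·sin(29.26°) ≈ 4.247.
Since RP sin R < PQ < RP (4.247 < 5.95 < 8.69), two triangles exist.

2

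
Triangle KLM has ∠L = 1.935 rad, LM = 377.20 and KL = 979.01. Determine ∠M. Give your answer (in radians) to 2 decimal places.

∠M ≈ 0.90 rad

By the law of cosines, MK² = KL² + LM² − 2·KL·LM·cos L = 1.3638e+06, so MK ≈ 1167.8.
Law of cosines again: cos M = (LM² + MK² − KL²)/(2·LM·MK) ≈ 0.62161, so ∠M ≈ 0.900 rad.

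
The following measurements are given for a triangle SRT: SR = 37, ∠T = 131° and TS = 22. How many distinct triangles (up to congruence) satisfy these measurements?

TS·sin T = 22·sin(131°) ≈ 16.6.
Since ∠T is not acute, a triangle exists only if SR > TS; here SR > TS, so there is exactly one triangle.

1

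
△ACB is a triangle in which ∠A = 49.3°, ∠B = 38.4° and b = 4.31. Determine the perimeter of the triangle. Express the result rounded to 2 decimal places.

The third angle is ∠C = 180° − ∠B − ∠A = 92.30°.
Law of sines: a = b·sin A/sin B ≈ 5.2605.
Law of sines: c = b·sin C/sin B ≈ 6.9332.
Semiperimeter s = (5.2605+6.9332+4.31)/2 = 8.2518.
Perimeter = 5.2605 + 6.9332 + 4.31 = 16.504.

perimeter ≈ 16.50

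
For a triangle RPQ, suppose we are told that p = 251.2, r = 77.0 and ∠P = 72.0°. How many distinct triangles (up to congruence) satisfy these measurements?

1

r·sin P = 77.0·sin(72.0°) ≈ 73.23.
Since p ≥ r, exactly one triangle exists.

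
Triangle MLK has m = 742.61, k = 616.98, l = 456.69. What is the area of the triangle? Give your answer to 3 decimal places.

Semiperimeter s = (742.61 + 456.69 + 616.98)/2 = 908.14.
Heron's formula: area = √(908.14·165.53·451.45·291.16) ≈ 1.4057e+05.

140567.669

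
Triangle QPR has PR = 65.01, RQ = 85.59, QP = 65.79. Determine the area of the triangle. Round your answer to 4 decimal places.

Semiperimeter s = (65.01 + 85.59 + 65.79)/2 = 108.2.
Heron's formula: area = √(108.2·43.185·22.605·42.405) ≈ 2116.3.

2116.3176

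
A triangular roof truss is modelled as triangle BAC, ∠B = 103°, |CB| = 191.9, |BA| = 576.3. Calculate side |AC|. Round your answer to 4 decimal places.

By the law of cosines, |AC|² = |CB|² + |BA|² − 2·|CB|·|BA|·cos B = 4.187e+05, so |AC| ≈ 647.07.

647.0725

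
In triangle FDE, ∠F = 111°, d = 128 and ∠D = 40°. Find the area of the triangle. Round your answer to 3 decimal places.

The third angle is ∠E = 180° − ∠F − ∠D = 29.00°.
Law of sines: f = d·sin F/sin D ≈ 185.91.
Law of sines: e = d·sin E/sin D ≈ 96.541.
Area = ½·d·f·sin E ≈ 5768.3.

area ≈ 5768.268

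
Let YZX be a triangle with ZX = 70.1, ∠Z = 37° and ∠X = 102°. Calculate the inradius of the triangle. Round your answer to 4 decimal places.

r ≈ 18.4548

The third angle is ∠Y = 180° − ∠Z − ∠X = 41.00°.
Law of sines: XY = ZX·sin Z/sin Y ≈ 64.304.
Law of sines: YZ = ZX·sin X/sin Y ≈ 104.52.
Area = ½·ZX·XY·sin X ≈ 2204.6.
Semiperimeter s = (70.1+64.304+104.52)/2 = 119.46.
Inradius = area/s = 2204.6/119.46 ≈ 18.455.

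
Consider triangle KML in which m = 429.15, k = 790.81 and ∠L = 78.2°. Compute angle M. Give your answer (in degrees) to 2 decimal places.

∠M ≈ 30.86°

By the law of cosines, l² = k² + m² − 2·k·m·cos L = 6.7075e+05, so l ≈ 818.99.
Law of cosines again: cos M = (l² + k² − m²)/(2·l·k) ≈ 0.85843, so ∠M ≈ 30.86°.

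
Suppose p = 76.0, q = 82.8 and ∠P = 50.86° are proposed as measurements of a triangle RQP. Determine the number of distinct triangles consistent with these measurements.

q·sin P = 82.8·sin(50.86°) ≈ 64.22.
Since q sin P < p < q (64.22 < 76.0 < 82.8), two triangles exist.

2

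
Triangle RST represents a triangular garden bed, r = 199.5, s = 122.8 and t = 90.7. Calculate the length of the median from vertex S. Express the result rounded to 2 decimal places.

Median from S: ½√(2·t² + 2·r² − s²) ≈ 142.28.

142.28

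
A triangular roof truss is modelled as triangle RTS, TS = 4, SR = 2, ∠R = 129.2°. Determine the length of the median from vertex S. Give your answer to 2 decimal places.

Law of sines: sin T = SR·sin R/TS ≈ 0.38747.
Since TS ≥ SR, only the acute value applies: ∠T ≈ 22.80°.
Then ∠S = 180° − ∠R − ∠T ≈ 28.00°.
Law of sines gives RT = TS·sin S/sin R ≈ 2.4235.
Median from S: ½√(2·TS² + 2·SR² − RT²) ≈ 2.9209.

m_S ≈ 2.92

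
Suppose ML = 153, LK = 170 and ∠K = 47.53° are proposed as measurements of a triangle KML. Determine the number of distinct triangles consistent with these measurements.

LK·sin K = 170·sin(47.53°) ≈ 125.4.
Since LK sin K < ML < LK (125.4 < 153 < 170), two triangles exist.

2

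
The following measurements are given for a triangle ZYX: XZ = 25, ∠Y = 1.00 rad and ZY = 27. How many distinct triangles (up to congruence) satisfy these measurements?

2

ZY·sin Y = 27·sin(1.00 rad) ≈ 22.72.
Since ZY sin Y < XZ < ZY (22.72 < 25 < 27), two triangles exist.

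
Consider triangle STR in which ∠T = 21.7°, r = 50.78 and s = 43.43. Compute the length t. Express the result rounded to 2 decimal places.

By the law of cosines, t² = r² + s² − 2·r·s·cos T = 366.6, so t ≈ 19.147.

19.15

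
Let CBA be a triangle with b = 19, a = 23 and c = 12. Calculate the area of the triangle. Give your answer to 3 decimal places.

Semiperimeter s = (12 + 19 + 23)/2 = 27.
Heron's formula: area = √(27·15·8·4) ≈ 113.84.

area ≈ 113.842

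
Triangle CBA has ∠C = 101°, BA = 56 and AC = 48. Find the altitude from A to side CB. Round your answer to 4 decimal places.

h_A ≈ 47.1181

Law of sines: sin B = AC·sin C/BA ≈ 0.84139.
Since BA ≥ AC, only the acute value applies: ∠B ≈ 57.29°.
Then ∠A = 180° − ∠C − ∠B ≈ 21.71°.
Law of sines gives CB = BA·sin A/sin C ≈ 21.105.
Area = ½·BA·AC·sin A ≈ 497.21.
The altitude from A has length 2·area/CB ≈ 47.118.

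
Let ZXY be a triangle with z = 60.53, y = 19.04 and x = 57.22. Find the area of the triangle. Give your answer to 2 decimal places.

544.69

Semiperimeter s = (60.53 + 57.22 + 19.04)/2 = 68.395.
Heron's formula: area = √(68.395·7.865·11.175·49.355) ≈ 544.69.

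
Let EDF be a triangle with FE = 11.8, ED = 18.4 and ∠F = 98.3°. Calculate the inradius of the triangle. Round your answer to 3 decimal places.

r ≈ 3.421

Law of sines: sin D = FE·sin F/ED ≈ 0.63459.
Since ED ≥ FE, only the acute value applies: ∠D ≈ 39.39°.
Then ∠E = 180° − ∠F − ∠D ≈ 42.31°.
Law of sines gives DF = ED·sin E/sin F ≈ 12.517.
Area = ½·ED·FE·sin E ≈ 73.077.
Semiperimeter s = (12.517+11.8+18.4)/2 = 21.359.
Inradius = area/s = 73.077/21.359 ≈ 3.4214.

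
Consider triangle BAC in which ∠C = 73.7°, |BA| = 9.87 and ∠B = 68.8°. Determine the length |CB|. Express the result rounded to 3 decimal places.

6.260

The third angle is ∠A = 180° − ∠C − ∠B = 37.50°.
Law of sines: |CB| = |BA|·sin A/sin C ≈ 6.2601.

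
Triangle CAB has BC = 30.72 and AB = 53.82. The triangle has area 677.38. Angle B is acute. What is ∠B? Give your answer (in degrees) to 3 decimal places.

∠B ≈ 55.025°

From area = ½·AB·BC·sin B, we get sin B = 2·area/(AB·BC) ≈ 0.81940.
Taking the acute solution, ∠B ≈ 55.03°.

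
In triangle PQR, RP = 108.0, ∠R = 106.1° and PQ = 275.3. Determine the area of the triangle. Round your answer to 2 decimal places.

Law of sines: sin Q = RP·sin R/PQ ≈ 0.37691.
Since PQ ≥ RP, only the acute value applies: ∠Q ≈ 22.14°.
Then ∠P = 180° − ∠R − ∠Q ≈ 51.76°.
Law of sines gives QR = PQ·sin P/sin R ≈ 225.05.
Area = ½·PQ·RP·sin P ≈ 11676.

11675.87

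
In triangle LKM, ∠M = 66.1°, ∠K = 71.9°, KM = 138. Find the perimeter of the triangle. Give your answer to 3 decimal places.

perimeter ≈ 522.586

The third angle is ∠L = 180° − ∠K − ∠M = 42.00°.
Law of sines: ML = KM·sin K/sin L ≈ 196.03.
Law of sines: LK = KM·sin M/sin L ≈ 188.55.
Semiperimeter s = (138+196.03+188.55)/2 = 261.29.
Perimeter = 138 + 196.03 + 188.55 = 522.59.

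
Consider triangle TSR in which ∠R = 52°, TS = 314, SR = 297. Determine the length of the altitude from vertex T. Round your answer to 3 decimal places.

h_T ≈ 309.048

Law of sines: sin T = SR·sin R/TS ≈ 0.74535.
Since TS ≥ SR, only the acute value applies: ∠T ≈ 48.19°.
Then ∠S = 180° − ∠R − ∠T ≈ 79.81°.
Law of sines gives RT = TS·sin S/sin R ≈ 392.19.
Area = ½·TS·SR·sin S ≈ 45894.
The altitude from T has length 2·area/SR ≈ 309.05.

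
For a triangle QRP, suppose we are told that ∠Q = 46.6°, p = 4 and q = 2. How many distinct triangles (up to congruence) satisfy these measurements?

p·sin Q = 4·sin(46.6°) ≈ 2.906.
Since q = 2 < 2.906 = p sin Q, no triangle exists.

0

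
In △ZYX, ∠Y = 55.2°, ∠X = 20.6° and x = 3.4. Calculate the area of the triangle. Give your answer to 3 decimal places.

area ≈ 13.078

The third angle is ∠Z = 180° − ∠Y − ∠X = 104.20°.
Law of sines: z = x·sin Z/sin X ≈ 9.3682.
Law of sines: y = x·sin Y/sin X ≈ 7.9351.
Area = ½·x·z·sin Y ≈ 13.078.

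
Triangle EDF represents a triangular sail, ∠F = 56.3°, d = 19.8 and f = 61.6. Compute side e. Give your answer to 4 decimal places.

Law of sines: sin D = d·sin F/f ≈ 0.26741.
Since f ≥ d, only the acute value applies: ∠D ≈ 15.51°.
Then ∠E = 180° − ∠F − ∠D ≈ 108.19°.
Law of sines gives e = f·sin E/sin F ≈ 70.343.

70.3426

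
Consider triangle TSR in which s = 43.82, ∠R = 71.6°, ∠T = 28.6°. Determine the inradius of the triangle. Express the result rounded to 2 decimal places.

8.25

The third angle is ∠S = 180° − ∠R − ∠T = 79.80°.
Law of sines: t = s·sin T/sin S ≈ 21.313.
Law of sines: r = s·sin R/sin S ≈ 42.247.
Area = ½·s·t·sin R ≈ 443.1.
Semiperimeter p = (21.313+43.82+42.247)/2 = 53.69.
Inradius = area/p = 443.1/53.69 ≈ 8.2528.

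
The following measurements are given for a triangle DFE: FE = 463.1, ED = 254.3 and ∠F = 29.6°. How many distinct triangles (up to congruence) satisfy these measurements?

FE·sin F = 463.1·sin(29.6°) ≈ 228.7.
Since FE sin F < ED < FE (228.7 < 254.3 < 463.1), two triangles exist.

2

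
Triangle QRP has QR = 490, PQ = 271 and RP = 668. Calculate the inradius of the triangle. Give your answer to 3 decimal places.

Semiperimeter s = (668 + 271 + 490)/2 = 714.5.
Heron's formula: area = √(714.5·46.5·443.5·224.5) ≈ 57515.
Inradius = area/s = 57515/714.5 ≈ 80.497.

r ≈ 80.497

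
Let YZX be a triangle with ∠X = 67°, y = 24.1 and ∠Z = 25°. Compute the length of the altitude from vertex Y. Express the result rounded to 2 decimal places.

9.38

The third angle is ∠Y = 180° − ∠Z − ∠X = 88.00°.
Law of sines: z = y·sin Z/sin Y ≈ 10.191.
Law of sines: x = y·sin X/sin Y ≈ 22.198.
Area = ½·y·z·sin X ≈ 113.04.
The altitude from Y has length 2·area/y ≈ 9.3811.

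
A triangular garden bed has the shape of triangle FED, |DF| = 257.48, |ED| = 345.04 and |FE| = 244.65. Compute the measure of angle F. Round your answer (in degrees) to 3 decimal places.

∠F ≈ 86.771°

By the law of cosines, cos F = (|DF|² + |FE|² − |ED|²) / (2·|DF|·|FE|) ≈ 0.05633, so ∠F ≈ 86.77°.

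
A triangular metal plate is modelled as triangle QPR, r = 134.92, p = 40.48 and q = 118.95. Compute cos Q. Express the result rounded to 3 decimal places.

By the law of cosines, cos Q = (p² + r² − q²) / (2·p·r) ≈ 0.52118, so ∠Q ≈ 58.59°.

cos Q ≈ 0.521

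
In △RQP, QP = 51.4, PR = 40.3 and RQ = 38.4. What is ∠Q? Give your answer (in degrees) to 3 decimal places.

By the law of cosines, cos Q = (RQ² + QP² − PR²) / (2·RQ·QP) ≈ 0.63139, so ∠Q ≈ 50.85°.

∠Q ≈ 50.847°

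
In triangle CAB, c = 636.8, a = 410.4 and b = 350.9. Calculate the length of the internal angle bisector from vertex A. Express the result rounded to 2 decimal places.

t_A ≈ 429.97

By the law of cosines, cos A = (b² + c² − a²) / (2·b·c) ≈ 0.80602, so ∠A ≈ 36.29°.
The bisector from A has length 2·b·c·cos(∠A/2)/(b+c) ≈ 429.97.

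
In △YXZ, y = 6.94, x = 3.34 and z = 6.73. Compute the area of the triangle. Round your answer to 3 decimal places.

Semiperimeter s = (6.94 + 3.34 + 6.73)/2 = 8.505.
Heron's formula: area = √(8.505·1.565·5.165·1.775) ≈ 11.047.

11.047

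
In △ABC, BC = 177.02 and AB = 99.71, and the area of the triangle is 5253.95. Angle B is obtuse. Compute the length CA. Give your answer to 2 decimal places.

263.90

From area = ½·AB·BC·sin B, we get sin B = 2·area/(AB·BC) ≈ 0.59533.
Taking the obtuse solution, ∠B ≈ 143.46°.
Law of cosines then gives CA ≈ 263.9.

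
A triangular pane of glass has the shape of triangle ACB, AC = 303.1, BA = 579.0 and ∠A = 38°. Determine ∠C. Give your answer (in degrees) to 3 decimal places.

By the law of cosines, CB² = BA² + AC² − 2·BA·AC·cos A = 1.5053e+05, so CB ≈ 387.98.
Law of cosines again: cos C = (AC² + CB² − BA²)/(2·AC·CB) ≈ -0.39476, so ∠C ≈ 113.25°.

∠C ≈ 113.251°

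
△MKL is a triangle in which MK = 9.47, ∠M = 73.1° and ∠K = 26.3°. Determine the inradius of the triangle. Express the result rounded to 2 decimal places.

r ≈ 1.68

The third angle is ∠L = 180° − ∠M − ∠K = 80.60°.
Law of sines: KL = MK·sin M/sin L ≈ 9.1844.
Law of sines: LM = MK·sin K/sin L ≈ 4.253.
Area = ½·MK·KL·sin K ≈ 19.268.
Semiperimeter s = (9.1844+4.253+9.47)/2 = 11.454.
Inradius = area/s = 19.268/11.454 ≈ 1.6823.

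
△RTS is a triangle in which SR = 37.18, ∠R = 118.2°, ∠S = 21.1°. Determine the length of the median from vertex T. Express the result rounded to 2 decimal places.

The third angle is ∠T = 180° − ∠S − ∠R = 40.70°.
Law of sines: TS = SR·sin R/sin T ≈ 50.248.
Law of sines: RT = SR·sin S/sin T ≈ 20.526.
Median from T: ½√(2·RT² + 2·TS² − SR²) ≈ 33.578.

m_T ≈ 33.58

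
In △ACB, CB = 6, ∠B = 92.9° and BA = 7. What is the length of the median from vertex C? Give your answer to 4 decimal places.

m_C ≈ 7.0975

By the law of cosines, AC² = CB² + BA² − 2·CB·BA·cos B = 89.25, so AC ≈ 9.4472.
Median from C: ½√(2·AC² + 2·CB² − BA²) ≈ 7.0975.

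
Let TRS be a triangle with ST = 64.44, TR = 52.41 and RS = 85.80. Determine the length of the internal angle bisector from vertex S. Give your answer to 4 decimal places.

t_S ≈ 69.6859

By the law of cosines, cos S = (RS² + ST² − TR²) / (2·RS·ST) ≈ 0.79286, so ∠S ≈ 0.6553 rad.
The bisector from S has length 2·RS·ST·cos(∠S/2)/(RS+ST) ≈ 69.686.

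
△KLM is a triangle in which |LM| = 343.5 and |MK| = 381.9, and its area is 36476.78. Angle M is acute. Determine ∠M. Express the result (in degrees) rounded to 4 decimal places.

From area = ½·|LM|·|MK|·sin M, we get sin M = 2·area/(|LM|·|MK|) ≈ 0.55612.
Taking the acute solution, ∠M ≈ 33.79°.

∠M ≈ 33.7880°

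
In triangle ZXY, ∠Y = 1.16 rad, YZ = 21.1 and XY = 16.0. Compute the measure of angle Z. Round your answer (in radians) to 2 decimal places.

∠Z ≈ 0.78 rad

By the law of cosines, ZX² = XY² + YZ² − 2·XY·YZ·cos Y = 431.58, so ZX ≈ 20.774.
Law of cosines again: cos Z = (YZ² + ZX² − XY²)/(2·YZ·ZX) ≈ 0.70811, so ∠Z ≈ 0.784 rad.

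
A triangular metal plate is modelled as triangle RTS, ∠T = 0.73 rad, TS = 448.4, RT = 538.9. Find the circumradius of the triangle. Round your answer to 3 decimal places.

271.728

By the law of cosines, SR² = RT² + TS² − 2·RT·TS·cos T = 1.3134e+05, so SR ≈ 362.41.
Area = ½·RT·TS·sin T ≈ 80572.
Circumradius = SR/(2 sin T) ≈ 271.73.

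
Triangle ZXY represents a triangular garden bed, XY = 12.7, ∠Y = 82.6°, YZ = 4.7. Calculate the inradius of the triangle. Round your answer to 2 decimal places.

By the law of cosines, ZX² = XY² + YZ² − 2·XY·YZ·cos Y = 168, so ZX ≈ 12.962.
Area = ½·XY·YZ·sin Y ≈ 29.596.
Semiperimeter s = (12.7+4.7+12.962)/2 = 15.181.
Inradius = area/s = 29.596/15.181 ≈ 1.9496.

r ≈ 1.95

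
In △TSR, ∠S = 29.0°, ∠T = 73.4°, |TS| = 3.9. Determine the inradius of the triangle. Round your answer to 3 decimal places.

r ≈ 0.749

The third angle is ∠R = 180° − ∠T − ∠S = 77.60°.
Law of sines: |SR| = |TS|·sin T/sin R ≈ 3.8267.
Law of sines: |RT| = |TS|·sin S/sin R ≈ 1.9359.
Area = ½·|TS|·|SR|·sin S ≈ 3.6177.
Semiperimeter s = (3.8267+1.9359+3.9)/2 = 4.8313.
Inradius = area/s = 3.6177/4.8313 ≈ 0.7488.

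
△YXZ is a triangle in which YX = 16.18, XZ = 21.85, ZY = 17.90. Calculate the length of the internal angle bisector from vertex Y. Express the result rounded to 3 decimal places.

By the law of cosines, cos Y = (ZY² + YX² − XZ²) / (2·ZY·YX) ≈ 0.18089, so ∠Y ≈ 79.58°.
The bisector from Y has length 2·ZY·YX·cos(∠Y/2)/(ZY+YX) ≈ 13.06.

t_Y ≈ 13.060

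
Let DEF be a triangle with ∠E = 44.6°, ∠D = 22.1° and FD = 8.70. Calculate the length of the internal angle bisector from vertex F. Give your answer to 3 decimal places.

The third angle is ∠F = 180° − ∠D − ∠E = 113.30°.
Law of sines: EF = FD·sin D/sin E ≈ 4.6616.
Law of sines: DE = FD·sin F/sin E ≈ 11.38.
The bisector from F has length 2·EF·FD·cos(∠F/2)/(EF+FD) ≈ 3.3373.

3.337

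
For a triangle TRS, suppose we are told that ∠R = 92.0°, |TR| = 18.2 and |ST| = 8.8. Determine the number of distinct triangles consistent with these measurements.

|TR|·sin R = 18.2·sin(92.0°) ≈ 18.19.
Since ∠R is not acute, a triangle exists only if |ST| > |TR|; here |ST| ≤ |TR|, so there is no triangle.

0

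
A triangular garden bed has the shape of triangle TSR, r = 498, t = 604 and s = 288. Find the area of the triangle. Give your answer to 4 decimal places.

Semiperimeter p = (604 + 288 + 498)/2 = 695.
Heron's formula: area = √(695·91·407·197) ≈ 71210.

area ≈ 71210.3985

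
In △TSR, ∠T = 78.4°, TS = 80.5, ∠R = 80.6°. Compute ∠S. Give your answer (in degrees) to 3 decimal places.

The third angle is ∠S = 180° − ∠R − ∠T = 21.00°.

21.000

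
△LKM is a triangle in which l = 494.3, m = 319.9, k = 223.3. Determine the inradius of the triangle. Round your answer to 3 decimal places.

52.622

Semiperimeter s = (494.3 + 223.3 + 319.9)/2 = 518.75.
Heron's formula: area = √(518.75·24.45·295.45·198.85) ≈ 27298.
Inradius = area/s = 27298/518.75 ≈ 52.622.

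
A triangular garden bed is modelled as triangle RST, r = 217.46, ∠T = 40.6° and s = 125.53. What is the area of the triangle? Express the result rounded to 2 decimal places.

area ≈ 8882.34

Area = ½·r·s·sin T ≈ 8882.3.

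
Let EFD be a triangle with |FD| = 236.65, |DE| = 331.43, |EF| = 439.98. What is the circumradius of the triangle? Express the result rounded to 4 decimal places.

By the law of cosines, cos E = (|DE|² + |EF|² − |FD|²) / (2·|DE|·|EF|) ≈ 0.84838, so ∠E ≈ 31.96°.
Circumradius = |FD|/(2 sin E) ≈ 223.51.

223.5109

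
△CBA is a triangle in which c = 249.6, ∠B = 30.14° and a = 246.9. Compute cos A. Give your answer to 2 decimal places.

0.28

By the law of cosines, b² = a² + c² − 2·a·c·cos B = 16671, so b ≈ 129.12.
Law of cosines again: cos A = (c² + b² − a²)/(2·c·b) ≈ 0.27944, so ∠A ≈ 73.77°.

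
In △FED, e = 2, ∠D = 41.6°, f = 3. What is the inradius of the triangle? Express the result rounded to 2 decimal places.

By the law of cosines, d² = f² + e² − 2·f·e·cos D = 4.0264, so d ≈ 2.0066.
Area = ½·f·e·sin D ≈ 1.9918.
Semiperimeter s = (3+2+2.0066)/2 = 3.5033.
Inradius = area/s = 1.9918/3.5033 ≈ 0.56854.

r ≈ 0.57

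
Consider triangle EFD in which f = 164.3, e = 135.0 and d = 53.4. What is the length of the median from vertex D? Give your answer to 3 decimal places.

m_D ≈ 147.976

Median from D: ½√(2·e² + 2·f² − d²) ≈ 147.98.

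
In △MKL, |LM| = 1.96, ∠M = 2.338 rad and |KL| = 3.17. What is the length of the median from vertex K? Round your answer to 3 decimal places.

m_K ≈ 2.271

Law of sines: sin K = |LM|·sin M/|KL| ≈ 0.44508.
Since |KL| ≥ |LM|, only the acute value applies: ∠K ≈ 0.461 rad.
Then ∠L = π − ∠M − ∠K ≈ 0.342 rad.
Law of sines gives |MK| = |KL|·sin L/sin M ≈ 1.4782.
Median from K: ½√(2·|MK|² + 2·|KL|² − |LM|²) ≈ 2.2708.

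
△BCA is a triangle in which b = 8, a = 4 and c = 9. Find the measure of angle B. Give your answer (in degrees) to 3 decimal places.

62.720

By the law of cosines, cos B = (c² + a² − b²) / (2·c·a) ≈ 0.45833, so ∠B ≈ 62.72°.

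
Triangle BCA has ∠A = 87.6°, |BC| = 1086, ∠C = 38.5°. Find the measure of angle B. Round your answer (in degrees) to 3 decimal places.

53.900

The third angle is ∠B = 180° − ∠C − ∠A = 53.90°.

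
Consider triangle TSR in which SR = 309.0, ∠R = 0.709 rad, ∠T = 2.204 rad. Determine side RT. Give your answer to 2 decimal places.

The third angle is ∠S = π − ∠R − ∠T = 0.229 rad.
Law of sines: RT = SR·sin S/sin T ≈ 86.861.

86.86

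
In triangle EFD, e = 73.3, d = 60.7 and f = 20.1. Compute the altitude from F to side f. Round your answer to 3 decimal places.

Semiperimeter s = (73.3 + 20.1 + 60.7)/2 = 77.05.
Heron's formula: area = √(77.05·3.75·56.95·16.35) ≈ 518.69.
The altitude from F has length 2·area/f ≈ 51.611.

h_F ≈ 51.611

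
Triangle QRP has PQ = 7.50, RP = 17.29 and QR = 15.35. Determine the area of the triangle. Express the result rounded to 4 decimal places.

Semiperimeter s = (17.29 + 7.5 + 15.35)/2 = 20.07.
Heron's formula: area = √(20.07·2.78·12.57·4.72) ≈ 57.535.

area ≈ 57.5353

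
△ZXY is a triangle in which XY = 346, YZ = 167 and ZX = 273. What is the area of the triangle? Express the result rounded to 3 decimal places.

area ≈ 22381.544

Semiperimeter s = (346 + 167 + 273)/2 = 393.
Heron's formula: area = √(393·47·226·120) ≈ 22382.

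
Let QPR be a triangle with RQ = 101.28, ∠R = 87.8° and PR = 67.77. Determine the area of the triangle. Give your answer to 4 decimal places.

Area = ½·PR·RQ·sin R ≈ 3429.3.

area ≈ 3429.3432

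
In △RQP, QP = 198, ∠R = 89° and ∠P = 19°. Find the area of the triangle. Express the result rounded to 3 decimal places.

area ≈ 6070.365

The third angle is ∠Q = 180° − ∠P − ∠R = 72.00°.
Law of sines: PR = QP·sin Q/sin R ≈ 188.34.
Law of sines: RQ = QP·sin P/sin R ≈ 64.472.
Area = ½·QP·PR·sin P ≈ 6070.4.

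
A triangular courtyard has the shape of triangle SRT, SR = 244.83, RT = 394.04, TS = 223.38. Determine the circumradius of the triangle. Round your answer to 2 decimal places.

By the law of cosines, cos S = (TS² + SR² − RT²) / (2·TS·SR) ≈ -0.41531, so ∠S ≈ 114.54°.
Circumradius = RT/(2 sin S) ≈ 216.58.

216.58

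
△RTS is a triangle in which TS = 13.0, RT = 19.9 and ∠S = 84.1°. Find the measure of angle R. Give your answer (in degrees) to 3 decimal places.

∠R ≈ 40.527°

Law of sines: sin R = TS·sin S/RT ≈ 0.64981.
Since RT ≥ TS, only the acute value applies: ∠R ≈ 40.53°.
Then ∠T = 180° − ∠S − ∠R ≈ 55.37°.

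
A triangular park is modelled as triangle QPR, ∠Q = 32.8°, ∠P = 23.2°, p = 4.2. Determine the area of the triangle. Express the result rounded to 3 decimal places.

10.055

The third angle is ∠R = 180° − ∠Q − ∠P = 124.00°.
Law of sines: q = p·sin Q/sin P ≈ 5.7754.
Law of sines: r = p·sin R/sin P ≈ 8.8388.
Area = ½·p·q·sin R ≈ 10.055.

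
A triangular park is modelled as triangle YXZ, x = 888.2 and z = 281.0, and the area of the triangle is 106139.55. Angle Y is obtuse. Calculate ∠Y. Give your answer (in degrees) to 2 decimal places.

121.73

From area = ½·x·z·sin Y, we get sin Y = 2·area/(x·z) ≈ 0.85053.
Taking the obtuse solution, ∠Y ≈ 121.73°.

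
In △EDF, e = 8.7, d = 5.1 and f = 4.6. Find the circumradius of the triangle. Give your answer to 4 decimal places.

5.4782

By the law of cosines, cos E = (d² + f² − e²) / (2·d·f) ≈ -0.60784, so ∠E ≈ 127.43°.
Circumradius = e/(2 sin E) ≈ 5.4782.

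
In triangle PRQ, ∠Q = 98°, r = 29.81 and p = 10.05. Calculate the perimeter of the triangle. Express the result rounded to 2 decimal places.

By the law of cosines, q² = p² + r² − 2·p·r·cos Q = 1073, so q ≈ 32.757.
Semiperimeter s = (10.05+29.81+32.757)/2 = 36.309.
Perimeter = 10.05 + 29.81 + 32.757 = 72.617.

72.62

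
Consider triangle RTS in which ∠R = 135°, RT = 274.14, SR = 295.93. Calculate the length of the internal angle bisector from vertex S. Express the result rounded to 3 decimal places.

t_S ≈ 372.249

By the law of cosines, TS² = SR² + RT² − 2·SR·RT·cos R = 2.7746e+05, so TS ≈ 526.74.
Law of cosines again: cos S = (TS² + SR² − RT²)/(2·TS·SR) ≈ 0.92982, so ∠S ≈ 21.59°.
The bisector from S has length 2·TS·SR·cos(∠S/2)/(TS+SR) ≈ 372.25.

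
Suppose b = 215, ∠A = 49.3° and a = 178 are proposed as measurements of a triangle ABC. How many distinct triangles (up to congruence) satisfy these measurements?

2

b·sin A = 215·sin(49.3°) ≈ 163.
Since b sin A < a < b (163 < 178 < 215), two triangles exist.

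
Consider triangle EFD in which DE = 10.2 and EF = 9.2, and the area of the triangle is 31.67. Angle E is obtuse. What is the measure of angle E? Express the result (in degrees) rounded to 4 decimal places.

∠E ≈ 137.5475°

From area = ½·DE·EF·sin E, we get sin E = 2·area/(DE·EF) ≈ 0.67498.
Taking the obtuse solution, ∠E ≈ 137.55°.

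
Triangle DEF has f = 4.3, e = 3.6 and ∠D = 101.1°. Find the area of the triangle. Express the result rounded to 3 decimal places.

Area = ½·e·f·sin D ≈ 7.5952.

area ≈ 7.595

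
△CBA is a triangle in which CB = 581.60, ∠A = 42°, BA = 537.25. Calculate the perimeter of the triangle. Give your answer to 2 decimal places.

perimeter ≈ 1975.30

Law of sines: sin C = BA·sin A/CB ≈ 0.61811.
Since CB ≥ BA, only the acute value applies: ∠C ≈ 38.18°.
Then ∠B = 180° − ∠A − ∠C ≈ 99.82°.
Law of sines gives AC = CB·sin B/sin A ≈ 856.45.
Semiperimeter s = (537.25+856.45+581.6)/2 = 987.65.
Perimeter = 537.25 + 856.45 + 581.6 = 1975.3.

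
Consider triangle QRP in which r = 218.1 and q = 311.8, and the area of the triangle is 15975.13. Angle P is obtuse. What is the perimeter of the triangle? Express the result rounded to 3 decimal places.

From area = ½·q·r·sin P, we get sin P = 2·area/(q·r) ≈ 0.46983.
Taking the obtuse solution, ∠P ≈ 2.652 rad.
Law of cosines then gives p ≈ 514.63.
Perimeter = 311.8 + 218.1 + 514.63 = 1044.5.

1044.534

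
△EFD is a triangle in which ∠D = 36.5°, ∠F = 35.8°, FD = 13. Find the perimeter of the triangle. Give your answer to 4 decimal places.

perimeter ≈ 29.0993

The third angle is ∠E = 180° − ∠F − ∠D = 107.70°.
Law of sines: DE = FD·sin F/sin E ≈ 7.9823.
Law of sines: EF = FD·sin D/sin E ≈ 8.1169.
Semiperimeter s = (13+7.9823+8.1169)/2 = 14.55.
Perimeter = 13 + 7.9823 + 8.1169 = 29.099.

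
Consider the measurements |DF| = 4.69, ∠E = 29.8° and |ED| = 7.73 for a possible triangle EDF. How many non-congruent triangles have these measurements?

|ED|·sin E = 7.73·sin(29.8°) ≈ 3.842.
Since |ED| sin E < |DF| < |ED| (3.842 < 4.69 < 7.73), two triangles exist.

2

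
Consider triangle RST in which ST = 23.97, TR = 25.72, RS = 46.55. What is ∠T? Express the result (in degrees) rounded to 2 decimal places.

139.02

By the law of cosines, cos T = (ST² + TR² − RS²) / (2·ST·TR) ≈ -0.75492, so ∠T ≈ 139.02°.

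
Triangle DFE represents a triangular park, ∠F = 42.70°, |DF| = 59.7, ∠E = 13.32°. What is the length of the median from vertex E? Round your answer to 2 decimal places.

The third angle is ∠D = 180° − ∠F − ∠E = 123.98°.
Law of sines: |FE| = |DF|·sin D/sin E ≈ 214.88.
Law of sines: |ED| = |DF|·sin F/sin E ≈ 175.73.
Median from E: ½√(2·|FE|² + 2·|ED|² − |DF|²) ≈ 194.

m_E ≈ 194.00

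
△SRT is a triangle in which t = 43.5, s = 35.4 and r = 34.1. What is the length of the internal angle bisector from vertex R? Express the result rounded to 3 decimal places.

35.387

By the law of cosines, cos R = (t² + s² − r²) / (2·t·s) ≈ 0.64374, so ∠R ≈ 49.93°.
The bisector from R has length 2·t·s·cos(∠R/2)/(t+s) ≈ 35.387.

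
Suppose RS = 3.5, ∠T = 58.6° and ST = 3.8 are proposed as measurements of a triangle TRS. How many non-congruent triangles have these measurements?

ST·sin T = 3.8·sin(58.6°) ≈ 3.243.
Since ST sin T < RS < ST (3.243 < 3.5 < 3.8), two triangles exist.

2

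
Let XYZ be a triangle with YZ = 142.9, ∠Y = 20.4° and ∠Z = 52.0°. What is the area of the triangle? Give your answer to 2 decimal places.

The third angle is ∠X = 180° − ∠Y − ∠Z = 107.60°.
Law of sines: ZX = YZ·sin Y/sin X ≈ 52.257.
Law of sines: XY = YZ·sin Z/sin X ≈ 118.14.
Area = ½·YZ·ZX·sin Z ≈ 2942.2.

2942.25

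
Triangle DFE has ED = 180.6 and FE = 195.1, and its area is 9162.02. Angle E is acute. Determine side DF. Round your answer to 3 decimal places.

102.418

From area = ½·FE·ED·sin E, we get sin E = 2·area/(FE·ED) ≈ 0.52005.
Taking the acute solution, ∠E ≈ 31.34°.
Law of cosines then gives DF ≈ 102.42.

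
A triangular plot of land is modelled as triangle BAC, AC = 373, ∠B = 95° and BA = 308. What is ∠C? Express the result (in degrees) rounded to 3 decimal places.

Law of sines: sin C = BA·sin B/AC ≈ 0.82260.
Since AC ≥ BA, only the acute value applies: ∠C ≈ 55.35°.
Then ∠A = 180° − ∠B − ∠C ≈ 29.65°.

55.345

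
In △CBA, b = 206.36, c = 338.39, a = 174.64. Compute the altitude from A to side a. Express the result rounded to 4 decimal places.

h_A ≈ 168.8750

Semiperimeter s = (338.39 + 206.36 + 174.64)/2 = 359.69.
Heron's formula: area = √(359.69·21.305·153.33·185.06) ≈ 14746.
The altitude from A has length 2·area/a ≈ 168.87.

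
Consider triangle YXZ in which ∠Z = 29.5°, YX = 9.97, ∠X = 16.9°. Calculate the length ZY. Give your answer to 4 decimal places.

The third angle is ∠Y = 180° − ∠X − ∠Z = 133.60°.
Law of sines: ZY = YX·sin X/sin Z ≈ 5.8858.

5.8858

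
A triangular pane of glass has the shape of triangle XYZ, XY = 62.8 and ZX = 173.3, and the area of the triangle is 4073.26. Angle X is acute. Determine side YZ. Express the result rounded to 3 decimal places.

From area = ½·ZX·XY·sin X, we get sin X = 2·area/(ZX·XY) ≈ 0.74854.
Taking the acute solution, ∠X ≈ 48.46°.
Law of cosines then gives YZ ≈ 139.8.

139.798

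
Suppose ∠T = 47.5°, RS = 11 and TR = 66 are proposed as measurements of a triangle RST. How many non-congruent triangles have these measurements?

TR·sin T = 66·sin(47.5°) ≈ 48.66.
Since RS = 11 < 48.66 = TR sin T, no triangle exists.

0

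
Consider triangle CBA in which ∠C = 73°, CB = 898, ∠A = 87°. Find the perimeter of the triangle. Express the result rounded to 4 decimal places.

The third angle is ∠B = 180° − ∠A − ∠C = 20.00°.
Law of sines: BA = CB·sin C/sin A ≈ 859.94.
Law of sines: AC = CB·sin B/sin A ≈ 307.56.
Semiperimeter s = (859.94+307.56+898)/2 = 1032.7.
Perimeter = 859.94 + 307.56 + 898 = 2065.5.

2065.4958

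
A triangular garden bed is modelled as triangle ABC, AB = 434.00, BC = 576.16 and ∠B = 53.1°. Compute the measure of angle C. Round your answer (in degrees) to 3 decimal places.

By the law of cosines, CA² = AB² + BC² − 2·AB·BC·cos B = 2.2004e+05, so CA ≈ 469.09.
Law of cosines again: cos C = (BC² + CA² − AB²)/(2·BC·CA) ≈ 0.67275, so ∠C ≈ 47.72°.

47.720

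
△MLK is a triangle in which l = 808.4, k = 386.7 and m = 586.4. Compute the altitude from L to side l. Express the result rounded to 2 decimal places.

262.44

Semiperimeter s = (586.4 + 808.4 + 386.7)/2 = 890.75.
Heron's formula: area = √(890.75·304.35·82.35·504.05) ≈ 1.0608e+05.
The altitude from L has length 2·area/l ≈ 262.44.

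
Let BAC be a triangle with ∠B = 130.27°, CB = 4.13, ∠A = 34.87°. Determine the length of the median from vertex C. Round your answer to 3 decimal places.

The third angle is ∠C = 180° − ∠B − ∠A = 14.86°.
Law of sines: AC = CB·sin B/sin A ≈ 5.5119.
Law of sines: BA = CB·sin C/sin A ≈ 1.8526.
Median from C: ½√(2·AC² + 2·CB² − BA²) ≈ 4.7813.

m_C ≈ 4.781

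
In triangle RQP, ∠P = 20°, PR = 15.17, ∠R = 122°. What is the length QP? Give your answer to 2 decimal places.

The third angle is ∠Q = 180° − ∠P − ∠R = 38.00°.
Law of sines: QP = PR·sin R/sin Q ≈ 20.896.

20.90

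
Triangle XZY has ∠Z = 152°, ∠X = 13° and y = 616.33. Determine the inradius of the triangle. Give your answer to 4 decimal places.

The third angle is ∠Y = 180° − ∠X − ∠Z = 15.00°.
Law of sines: x = y·sin X/sin Y ≈ 535.68.
Law of sines: z = y·sin Z/sin Y ≈ 1118.
Area = ½·y·x·sin Z ≈ 77499.
Semiperimeter s = (535.68+1118+616.33)/2 = 1135.
Inradius = area/s = 77499/1135 ≈ 68.282.

r ≈ 68.2822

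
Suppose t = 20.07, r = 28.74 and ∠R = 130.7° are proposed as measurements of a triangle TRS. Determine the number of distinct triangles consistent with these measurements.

t·sin R = 20.07·sin(130.7°) ≈ 15.22.
Since ∠R is not acute, a triangle exists only if r > t; here r > t, so there is exactly one triangle.

1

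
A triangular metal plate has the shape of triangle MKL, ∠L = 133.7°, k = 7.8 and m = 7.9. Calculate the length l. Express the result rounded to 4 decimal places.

By the law of cosines, l² = m² + k² − 2·m·k·cos L = 208.39, so l ≈ 14.436.

14.4359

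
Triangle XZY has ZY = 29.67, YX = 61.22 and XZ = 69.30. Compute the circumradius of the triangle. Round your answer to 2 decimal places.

34.69

By the law of cosines, cos X = (YX² + XZ² − ZY²) / (2·YX·XZ) ≈ 0.90395, so ∠X ≈ 25.32°.
Circumradius = ZY/(2 sin X) ≈ 34.69.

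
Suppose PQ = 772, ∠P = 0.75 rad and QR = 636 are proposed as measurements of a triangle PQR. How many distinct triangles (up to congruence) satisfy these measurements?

2

PQ·sin P = 772·sin(0.75 rad) ≈ 526.2.
Since PQ sin P < QR < PQ (526.2 < 636 < 772), two triangles exist.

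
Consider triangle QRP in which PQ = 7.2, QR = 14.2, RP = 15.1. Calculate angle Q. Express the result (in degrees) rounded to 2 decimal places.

∠Q ≈ 82.84°

By the law of cosines, cos Q = (PQ² + QR² − RP²) / (2·PQ·QR) ≈ 0.12456, so ∠Q ≈ 82.84°.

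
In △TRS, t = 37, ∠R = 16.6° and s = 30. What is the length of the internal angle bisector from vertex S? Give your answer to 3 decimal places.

16.567

By the law of cosines, r² = s² + t² − 2·s·t·cos R = 141.52, so r ≈ 11.896.
Law of cosines again: cos S = (t² + r² − s²)/(2·t·r) ≈ 0.69352, so ∠S ≈ 46.09°.
The bisector from S has length 2·t·r·cos(∠S/2)/(t+r) ≈ 16.567.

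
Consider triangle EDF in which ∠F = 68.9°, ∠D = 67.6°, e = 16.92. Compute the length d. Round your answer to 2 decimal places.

The third angle is ∠E = 180° − ∠D − ∠F = 43.50°.
Law of sines: d = e·sin D/sin E ≈ 22.726.

22.73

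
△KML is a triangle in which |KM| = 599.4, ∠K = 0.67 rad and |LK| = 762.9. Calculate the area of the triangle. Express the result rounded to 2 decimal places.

Area = ½·|LK|·|KM|·sin K ≈ 1.4198e+05.

area ≈ 141982.94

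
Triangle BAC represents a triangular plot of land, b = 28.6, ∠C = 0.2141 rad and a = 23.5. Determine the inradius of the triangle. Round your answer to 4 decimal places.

r ≈ 2.3948

By the law of cosines, c² = b² + a² − 2·b·a·cos C = 56.701, so c ≈ 7.53.
Area = ½·b·a·sin C ≈ 71.4.
Semiperimeter s = (28.6+23.5+7.53)/2 = 29.815.
Inradius = area/s = 71.4/29.815 ≈ 2.3948.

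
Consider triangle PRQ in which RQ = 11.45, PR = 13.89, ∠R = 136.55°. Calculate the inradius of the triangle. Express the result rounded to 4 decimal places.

By the law of cosines, QP² = PR² + RQ² − 2·PR·RQ·cos R = 554.95, so QP ≈ 23.557.
Area = ½·PR·RQ·sin R ≈ 54.688.
Semiperimeter s = (11.45+23.557+13.89)/2 = 24.449.
Inradius = area/s = 54.688/24.449 ≈ 2.2368.

r ≈ 2.2368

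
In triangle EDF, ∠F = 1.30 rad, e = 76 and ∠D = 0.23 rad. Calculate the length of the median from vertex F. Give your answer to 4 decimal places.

m_F ≈ 41.1758

The third angle is ∠E = π − ∠D − ∠F = 1.612 rad.
Law of sines: d = e·sin D/sin E ≈ 17.341.
Law of sines: f = e·sin F/sin E ≈ 73.291.
Median from F: ½√(2·e² + 2·d² − f²) ≈ 41.176.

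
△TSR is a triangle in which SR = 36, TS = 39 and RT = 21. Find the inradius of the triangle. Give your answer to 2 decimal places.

Semiperimeter s = (36 + 21 + 39)/2 = 48.
Heron's formula: area = √(48·12·27·9) ≈ 374.12.
Inradius = area/s = 374.12/48 ≈ 7.7942.

7.79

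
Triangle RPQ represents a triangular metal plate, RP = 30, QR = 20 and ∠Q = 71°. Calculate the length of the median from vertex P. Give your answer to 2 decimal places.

m_P ≈ 28.18

Law of sines: sin P = QR·sin Q/RP ≈ 0.63035.
Since RP ≥ QR, only the acute value applies: ∠P ≈ 39.08°.
Then ∠R = 180° − ∠Q − ∠P ≈ 69.92°.
Law of sines gives PQ = RP·sin R/sin Q ≈ 29.801.
Median from P: ½√(2·RP² + 2·PQ² − QR²) ≈ 28.179.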